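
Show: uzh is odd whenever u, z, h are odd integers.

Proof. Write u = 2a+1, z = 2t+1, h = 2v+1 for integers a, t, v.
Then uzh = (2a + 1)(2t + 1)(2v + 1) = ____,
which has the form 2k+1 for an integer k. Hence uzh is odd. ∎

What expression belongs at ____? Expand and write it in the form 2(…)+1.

2(4atv + 2at + 2av + a + 2tv + t + v) + 1

Expanding: (2a + 1)(2t + 1)(2v + 1) = 8atv + 4at + 4av + 2a + 4tv + 2t + 2v + 1.
Every term except the constant is even, so this is 2(4atv + 2at + 2av + a + 2tv + t + v) + 1,
and 4atv + 2at + 2av + a + 2tv + t + v ∈ ℤ gives the required form.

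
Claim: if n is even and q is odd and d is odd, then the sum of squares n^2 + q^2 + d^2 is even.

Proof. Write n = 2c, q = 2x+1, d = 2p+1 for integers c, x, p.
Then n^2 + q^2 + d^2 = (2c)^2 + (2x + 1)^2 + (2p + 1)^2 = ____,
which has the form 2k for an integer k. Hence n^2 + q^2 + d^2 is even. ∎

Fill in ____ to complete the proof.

2(2c^2 + 2p^2 + 2p + 2x^2 + 2x + 1)

Expanding: (2c)^2 + (2x + 1)^2 + (2p + 1)^2 = 4c^2 + 4p^2 + 4p + 4x^2 + 4x + 2.
Every term is even; pulling out the factor of 2 gives 2(2c^2 + 2p^2 + 2p + 2x^2 + 2x + 1).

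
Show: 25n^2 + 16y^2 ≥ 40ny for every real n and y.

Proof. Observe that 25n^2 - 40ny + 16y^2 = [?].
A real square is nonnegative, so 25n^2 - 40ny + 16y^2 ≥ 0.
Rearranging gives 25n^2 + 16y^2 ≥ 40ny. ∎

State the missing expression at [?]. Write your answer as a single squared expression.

The leading and trailing coefficients are 5^2 and 4^2, and 40 = 2·5·4, so the trinomial is (5n - 4y)^2.
Hence 25n^2 - 40ny + 16y^2 ≥ 0.

(5n - 4y)^2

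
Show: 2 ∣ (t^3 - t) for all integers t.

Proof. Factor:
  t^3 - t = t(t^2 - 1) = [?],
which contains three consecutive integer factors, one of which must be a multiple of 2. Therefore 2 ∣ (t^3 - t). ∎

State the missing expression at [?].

(t - 1)t(t + 1)

t(t^2 - 1) = t(t - 1)(t + 1) = (t - 1)t(t + 1).
These three factors are consecutive integers, so their product is divisible by 2.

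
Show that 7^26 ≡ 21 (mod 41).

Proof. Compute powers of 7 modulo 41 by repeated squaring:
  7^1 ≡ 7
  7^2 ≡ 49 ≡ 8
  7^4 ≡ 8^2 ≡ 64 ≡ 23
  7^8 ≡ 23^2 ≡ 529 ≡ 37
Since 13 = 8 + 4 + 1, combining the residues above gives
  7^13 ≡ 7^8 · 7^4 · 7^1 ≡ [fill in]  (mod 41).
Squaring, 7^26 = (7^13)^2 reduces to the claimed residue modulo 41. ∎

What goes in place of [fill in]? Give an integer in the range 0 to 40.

Multiply the listed residues: 37 · 23 · 7 = 851 → 5957.
Reducing modulo 41: 5957 = 145·41 + 12, so 7^13 ≡ 12.

12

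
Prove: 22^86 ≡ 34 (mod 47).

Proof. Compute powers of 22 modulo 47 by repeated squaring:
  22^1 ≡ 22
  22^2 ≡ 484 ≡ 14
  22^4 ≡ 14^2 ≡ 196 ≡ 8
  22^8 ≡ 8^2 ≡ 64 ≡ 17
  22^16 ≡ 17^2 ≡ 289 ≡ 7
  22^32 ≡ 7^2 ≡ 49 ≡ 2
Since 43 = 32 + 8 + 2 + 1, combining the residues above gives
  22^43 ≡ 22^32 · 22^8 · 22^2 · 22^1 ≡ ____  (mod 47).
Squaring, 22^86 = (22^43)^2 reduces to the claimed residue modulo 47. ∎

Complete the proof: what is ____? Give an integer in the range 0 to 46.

38

22^32 · 22^8 · 22^2 · 22^1 ≡ 2 · 17 · 14 · 22 = 10472.
10472 mod 47 = 38, so 22^43 ≡ 38 (mod 47).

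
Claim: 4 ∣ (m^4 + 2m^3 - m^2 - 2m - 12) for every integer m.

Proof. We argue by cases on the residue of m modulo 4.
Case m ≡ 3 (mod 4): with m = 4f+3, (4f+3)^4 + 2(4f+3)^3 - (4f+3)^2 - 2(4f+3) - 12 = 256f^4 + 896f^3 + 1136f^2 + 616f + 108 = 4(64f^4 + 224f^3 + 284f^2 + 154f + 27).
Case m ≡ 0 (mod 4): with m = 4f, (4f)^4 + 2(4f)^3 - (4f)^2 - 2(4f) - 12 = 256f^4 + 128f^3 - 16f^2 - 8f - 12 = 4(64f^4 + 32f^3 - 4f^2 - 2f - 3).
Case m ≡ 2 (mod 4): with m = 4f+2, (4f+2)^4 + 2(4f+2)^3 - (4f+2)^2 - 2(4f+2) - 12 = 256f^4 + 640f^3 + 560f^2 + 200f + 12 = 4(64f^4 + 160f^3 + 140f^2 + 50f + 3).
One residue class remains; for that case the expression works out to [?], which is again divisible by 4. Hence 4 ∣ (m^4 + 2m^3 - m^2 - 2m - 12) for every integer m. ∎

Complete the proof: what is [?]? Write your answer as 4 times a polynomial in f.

4(64f^4 + 96f^3 + 44f^2 + 6f - 3)

The residues treated are {3, 0, 2}, so the missing case is m ≡ 1 (mod 4); write m = 4f+1.
Then (4f+1)^4 + 2(4f+1)^3 - (4f+1)^2 - 2(4f+1) - 12 = 256f^4 + 384f^3 + 176f^2 + 24f - 12 = 4(64f^4 + 96f^3 + 44f^2 + 6f - 3).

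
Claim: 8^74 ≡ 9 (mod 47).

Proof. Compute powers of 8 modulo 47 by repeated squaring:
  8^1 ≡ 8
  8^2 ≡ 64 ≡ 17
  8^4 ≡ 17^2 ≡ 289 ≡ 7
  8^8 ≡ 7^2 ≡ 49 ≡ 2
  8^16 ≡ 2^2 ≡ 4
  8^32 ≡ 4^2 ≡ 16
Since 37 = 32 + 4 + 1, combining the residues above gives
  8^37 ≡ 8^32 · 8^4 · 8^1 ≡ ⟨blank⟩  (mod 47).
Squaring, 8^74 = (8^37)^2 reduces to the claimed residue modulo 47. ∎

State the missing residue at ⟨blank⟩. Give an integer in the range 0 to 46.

8^32 · 8^4 · 8^1 ≡ 16 · 7 · 8 = 896.
896 mod 47 = 3, so 8^37 ≡ 3 (mod 47).

3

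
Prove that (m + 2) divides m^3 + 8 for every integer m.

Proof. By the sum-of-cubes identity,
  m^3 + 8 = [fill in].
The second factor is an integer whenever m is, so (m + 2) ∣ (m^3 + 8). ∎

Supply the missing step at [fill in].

a^3 + b^3 = (a + b)(a^2 - ab + b^2). With a = m, b = 2:
m^3 + 8 = (m + 2)(m^2 - 2m + 4).

(m + 2)(m^2 - 2m + 4)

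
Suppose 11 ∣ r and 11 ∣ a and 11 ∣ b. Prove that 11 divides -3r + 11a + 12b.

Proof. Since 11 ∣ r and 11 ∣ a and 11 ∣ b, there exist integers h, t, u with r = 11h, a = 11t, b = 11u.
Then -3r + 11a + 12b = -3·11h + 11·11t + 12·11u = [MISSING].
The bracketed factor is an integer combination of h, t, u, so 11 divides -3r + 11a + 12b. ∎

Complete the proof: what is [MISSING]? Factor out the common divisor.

Each term has a factor of 11: -3·11h + 11·11t + 12·11u = 11·(-3h + 11t + 12u).
Since -3h + 11t + 12u is an integer, 11 ∣ (-3r + 11a + 12b).

11(-3h + 11t + 12u)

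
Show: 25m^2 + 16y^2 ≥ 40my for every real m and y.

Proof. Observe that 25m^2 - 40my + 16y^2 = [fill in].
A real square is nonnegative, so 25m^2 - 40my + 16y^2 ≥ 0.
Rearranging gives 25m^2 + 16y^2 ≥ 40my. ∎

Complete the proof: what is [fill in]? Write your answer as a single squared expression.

(5m - 4y)^2

25m^2 - 40my + 16y^2 is a perfect-square trinomial: the outer terms are (5m)^2 and (4y)^2, and the cross term is -2·5m·4y.
So 25m^2 - 40my + 16y^2 = (5m - 4y)^2 ≥ 0.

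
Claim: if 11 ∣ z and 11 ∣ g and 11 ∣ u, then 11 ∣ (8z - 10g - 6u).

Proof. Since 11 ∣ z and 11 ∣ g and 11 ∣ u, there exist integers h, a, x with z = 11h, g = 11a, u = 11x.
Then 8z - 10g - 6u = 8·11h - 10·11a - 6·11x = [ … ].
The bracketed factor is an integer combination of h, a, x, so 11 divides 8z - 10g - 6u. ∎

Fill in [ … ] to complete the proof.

Pull the common 11 out of every term: 8·11h - 10·11a - 6·11x = 11(-10a + 8h - 6x).
-10a + 8h - 6x is an integer, which exhibits the divisibility.

11(-10a + 8h - 6x)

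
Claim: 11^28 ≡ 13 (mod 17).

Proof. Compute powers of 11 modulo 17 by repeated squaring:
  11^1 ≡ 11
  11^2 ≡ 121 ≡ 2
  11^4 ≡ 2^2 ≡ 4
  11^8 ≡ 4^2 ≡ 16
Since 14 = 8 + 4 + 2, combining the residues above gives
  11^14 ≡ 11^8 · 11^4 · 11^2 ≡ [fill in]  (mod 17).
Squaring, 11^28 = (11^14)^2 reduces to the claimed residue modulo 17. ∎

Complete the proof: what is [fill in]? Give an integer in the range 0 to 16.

9

Multiply the listed residues: 16 · 4 · 2 = 64 → 128.
Reducing modulo 17: 128 = 7·17 + 9, so 11^14 ≡ 9.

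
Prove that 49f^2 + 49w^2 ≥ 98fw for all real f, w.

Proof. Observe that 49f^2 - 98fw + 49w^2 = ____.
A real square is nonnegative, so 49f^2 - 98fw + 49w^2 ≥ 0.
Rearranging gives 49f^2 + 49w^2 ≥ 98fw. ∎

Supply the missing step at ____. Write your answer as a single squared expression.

The leading and trailing coefficients are 7^2 and 7^2, and 98 = 2·7·7, so the trinomial is (7f - 7w)^2.
Hence 49f^2 - 98fw + 49w^2 ≥ 0.

(7f - 7w)^2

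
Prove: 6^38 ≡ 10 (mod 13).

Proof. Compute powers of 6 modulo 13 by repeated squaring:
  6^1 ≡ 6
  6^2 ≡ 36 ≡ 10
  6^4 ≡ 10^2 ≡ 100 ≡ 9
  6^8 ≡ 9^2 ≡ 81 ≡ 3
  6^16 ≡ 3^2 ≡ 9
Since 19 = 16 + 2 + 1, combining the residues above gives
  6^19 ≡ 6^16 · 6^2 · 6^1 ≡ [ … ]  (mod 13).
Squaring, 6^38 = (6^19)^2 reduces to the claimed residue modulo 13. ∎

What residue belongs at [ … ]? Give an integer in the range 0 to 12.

7

Multiply the listed residues: 9 · 10 · 6 = 90 → 540.
Reducing modulo 13: 540 = 41·13 + 7, so 6^19 ≡ 7.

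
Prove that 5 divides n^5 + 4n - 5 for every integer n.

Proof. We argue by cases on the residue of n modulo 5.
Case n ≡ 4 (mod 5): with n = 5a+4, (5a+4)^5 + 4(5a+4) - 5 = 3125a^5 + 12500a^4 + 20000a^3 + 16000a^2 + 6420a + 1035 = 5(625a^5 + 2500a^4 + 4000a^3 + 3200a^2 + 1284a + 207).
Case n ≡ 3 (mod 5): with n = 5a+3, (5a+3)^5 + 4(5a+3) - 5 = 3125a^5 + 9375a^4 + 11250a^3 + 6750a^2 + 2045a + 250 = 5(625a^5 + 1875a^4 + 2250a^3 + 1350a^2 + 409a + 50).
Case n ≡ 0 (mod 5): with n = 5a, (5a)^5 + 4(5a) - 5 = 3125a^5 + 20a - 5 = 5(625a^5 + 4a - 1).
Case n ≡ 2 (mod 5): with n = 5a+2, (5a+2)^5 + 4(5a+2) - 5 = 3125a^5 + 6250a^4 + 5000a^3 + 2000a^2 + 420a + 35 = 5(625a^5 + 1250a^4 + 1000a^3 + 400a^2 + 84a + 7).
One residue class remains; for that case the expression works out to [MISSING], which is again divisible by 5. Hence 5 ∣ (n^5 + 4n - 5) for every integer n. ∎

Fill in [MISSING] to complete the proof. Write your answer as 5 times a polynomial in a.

5(625a^5 + 625a^4 + 250a^3 + 50a^2 + 9a)

Only n ≡ 1 (mod 5) is unaccounted for. Put n = 5a+1:
(5a+1)^5 + 4(5a+1) - 5 expands to 3125a^5 + 3125a^4 + 1250a^3 + 250a^2 + 45a,
and factoring out 5 leaves 5(625a^5 + 625a^4 + 250a^3 + 50a^2 + 9a).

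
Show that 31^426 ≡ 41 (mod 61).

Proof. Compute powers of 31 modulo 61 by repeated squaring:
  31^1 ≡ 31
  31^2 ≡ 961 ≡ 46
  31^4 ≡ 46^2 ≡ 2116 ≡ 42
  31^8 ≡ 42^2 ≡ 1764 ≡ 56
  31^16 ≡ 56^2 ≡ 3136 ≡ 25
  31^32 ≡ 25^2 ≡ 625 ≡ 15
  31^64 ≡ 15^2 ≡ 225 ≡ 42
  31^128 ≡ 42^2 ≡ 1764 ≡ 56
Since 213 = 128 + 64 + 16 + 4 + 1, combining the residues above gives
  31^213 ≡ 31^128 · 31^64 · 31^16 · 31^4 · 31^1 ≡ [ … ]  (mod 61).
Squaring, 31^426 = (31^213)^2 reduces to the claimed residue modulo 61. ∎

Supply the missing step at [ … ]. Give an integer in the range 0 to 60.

38

Multiply the listed residues: 56 · 42 · 25 · 42 · 31 = 2352 → 58800 → 2469600 → 76557600.
Reducing modulo 61: 76557600 = 1255042·61 + 38, so 31^213 ≡ 38.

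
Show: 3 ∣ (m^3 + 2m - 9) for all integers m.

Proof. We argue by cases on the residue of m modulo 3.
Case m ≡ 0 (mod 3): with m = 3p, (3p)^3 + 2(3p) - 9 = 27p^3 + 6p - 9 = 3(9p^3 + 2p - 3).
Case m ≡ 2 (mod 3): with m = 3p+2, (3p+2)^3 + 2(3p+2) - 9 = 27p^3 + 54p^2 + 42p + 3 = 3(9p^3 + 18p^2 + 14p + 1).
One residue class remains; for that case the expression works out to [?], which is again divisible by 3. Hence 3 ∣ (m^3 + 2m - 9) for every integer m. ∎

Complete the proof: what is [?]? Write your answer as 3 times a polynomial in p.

3(9p^3 + 9p^2 + 5p - 2)

Only m ≡ 1 (mod 3) is unaccounted for. Put m = 3p+1:
(3p+1)^3 + 2(3p+1) - 9 expands to 27p^3 + 27p^2 + 15p - 6,
and factoring out 3 leaves 3(9p^3 + 9p^2 + 5p - 2).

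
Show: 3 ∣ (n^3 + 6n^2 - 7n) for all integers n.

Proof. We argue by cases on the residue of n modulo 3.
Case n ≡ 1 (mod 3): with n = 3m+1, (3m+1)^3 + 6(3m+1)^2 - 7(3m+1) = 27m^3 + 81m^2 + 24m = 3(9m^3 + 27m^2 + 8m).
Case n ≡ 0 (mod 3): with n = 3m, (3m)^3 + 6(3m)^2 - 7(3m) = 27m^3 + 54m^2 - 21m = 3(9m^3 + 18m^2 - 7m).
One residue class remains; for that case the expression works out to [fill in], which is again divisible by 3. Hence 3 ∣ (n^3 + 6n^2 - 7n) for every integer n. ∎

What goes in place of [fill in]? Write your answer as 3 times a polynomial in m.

3(9m^3 + 36m^2 + 29m + 6)

Only n ≡ 2 (mod 3) is unaccounted for. Put n = 3m+2:
(3m+2)^3 + 6(3m+2)^2 - 7(3m+2) expands to 27m^3 + 108m^2 + 87m + 18,
and factoring out 3 leaves 3(9m^3 + 36m^2 + 29m + 6).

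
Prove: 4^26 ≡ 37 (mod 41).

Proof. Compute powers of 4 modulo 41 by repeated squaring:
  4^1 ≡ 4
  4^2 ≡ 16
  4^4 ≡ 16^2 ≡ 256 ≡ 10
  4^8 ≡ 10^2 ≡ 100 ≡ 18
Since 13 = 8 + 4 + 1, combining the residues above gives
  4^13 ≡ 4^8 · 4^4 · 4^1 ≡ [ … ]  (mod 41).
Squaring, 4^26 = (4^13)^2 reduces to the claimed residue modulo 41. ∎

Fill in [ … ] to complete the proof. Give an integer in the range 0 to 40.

23

Multiply the listed residues: 18 · 10 · 4 = 180 → 720.
Reducing modulo 41: 720 = 17·41 + 23, so 4^13 ≡ 23.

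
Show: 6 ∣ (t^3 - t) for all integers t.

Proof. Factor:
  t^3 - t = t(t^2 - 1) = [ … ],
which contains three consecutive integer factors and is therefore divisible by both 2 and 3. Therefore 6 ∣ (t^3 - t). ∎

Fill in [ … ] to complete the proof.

(t - 1)t(t + 1)

t(t^2 - 1) = t(t - 1)(t + 1) = (t - 1)t(t + 1).
These three factors are consecutive integers, so their product is divisible by 6.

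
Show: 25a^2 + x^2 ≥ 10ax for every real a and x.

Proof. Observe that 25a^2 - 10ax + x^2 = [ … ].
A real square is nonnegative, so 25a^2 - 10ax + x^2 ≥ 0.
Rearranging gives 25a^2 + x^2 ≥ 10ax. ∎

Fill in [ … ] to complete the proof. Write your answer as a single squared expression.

25a^2 - 10ax + x^2 is a perfect-square trinomial: the outer terms are (5a)^2 and (x)^2, and the cross term is -2·5a·x.
So 25a^2 - 10ax + x^2 = (5a - x)^2 ≥ 0.

(5a - x)^2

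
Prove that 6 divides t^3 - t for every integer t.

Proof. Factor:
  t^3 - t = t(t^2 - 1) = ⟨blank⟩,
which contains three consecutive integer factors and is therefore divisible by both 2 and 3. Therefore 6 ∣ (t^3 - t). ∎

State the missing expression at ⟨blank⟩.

(t - 1)t(t + 1)

t(t^2 - 1) = t(t - 1)(t + 1) = (t - 1)t(t + 1).
These three factors are consecutive integers, so their product is divisible by 6.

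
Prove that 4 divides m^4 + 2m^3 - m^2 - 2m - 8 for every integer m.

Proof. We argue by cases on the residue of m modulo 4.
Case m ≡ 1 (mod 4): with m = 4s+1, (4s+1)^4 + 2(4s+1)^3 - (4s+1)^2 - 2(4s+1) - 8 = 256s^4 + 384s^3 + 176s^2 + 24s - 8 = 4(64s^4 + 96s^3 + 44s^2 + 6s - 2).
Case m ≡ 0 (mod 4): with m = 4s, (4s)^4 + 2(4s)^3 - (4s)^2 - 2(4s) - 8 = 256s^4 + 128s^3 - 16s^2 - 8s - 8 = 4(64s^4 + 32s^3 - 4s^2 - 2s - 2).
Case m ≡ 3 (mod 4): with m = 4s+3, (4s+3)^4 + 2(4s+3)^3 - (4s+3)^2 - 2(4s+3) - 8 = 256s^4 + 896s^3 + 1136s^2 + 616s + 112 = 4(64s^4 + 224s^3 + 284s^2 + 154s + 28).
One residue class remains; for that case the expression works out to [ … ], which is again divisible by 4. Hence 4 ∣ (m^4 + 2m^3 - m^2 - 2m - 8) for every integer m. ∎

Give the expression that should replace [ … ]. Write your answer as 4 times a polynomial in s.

The residues treated are {1, 0, 3}, so the missing case is m ≡ 2 (mod 4); write m = 4s+2.
Then (4s+2)^4 + 2(4s+2)^3 - (4s+2)^2 - 2(4s+2) - 8 = 256s^4 + 640s^3 + 560s^2 + 200s + 16 = 4(64s^4 + 160s^3 + 140s^2 + 50s + 4).

4(64s^4 + 160s^3 + 140s^2 + 50s + 4)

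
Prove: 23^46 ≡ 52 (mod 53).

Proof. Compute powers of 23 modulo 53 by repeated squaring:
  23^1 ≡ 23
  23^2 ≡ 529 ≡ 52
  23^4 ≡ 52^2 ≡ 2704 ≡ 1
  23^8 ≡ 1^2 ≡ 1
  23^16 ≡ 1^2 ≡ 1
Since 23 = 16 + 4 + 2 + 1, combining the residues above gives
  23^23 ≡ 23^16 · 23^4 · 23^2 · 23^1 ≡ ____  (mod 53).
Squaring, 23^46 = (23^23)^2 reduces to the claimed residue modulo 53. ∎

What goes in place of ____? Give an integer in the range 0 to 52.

30

23^16 · 23^4 · 23^2 · 23^1 ≡ 1 · 1 · 52 · 23 = 1196.
1196 mod 53 = 30, so 23^23 ≡ 30 (mod 53).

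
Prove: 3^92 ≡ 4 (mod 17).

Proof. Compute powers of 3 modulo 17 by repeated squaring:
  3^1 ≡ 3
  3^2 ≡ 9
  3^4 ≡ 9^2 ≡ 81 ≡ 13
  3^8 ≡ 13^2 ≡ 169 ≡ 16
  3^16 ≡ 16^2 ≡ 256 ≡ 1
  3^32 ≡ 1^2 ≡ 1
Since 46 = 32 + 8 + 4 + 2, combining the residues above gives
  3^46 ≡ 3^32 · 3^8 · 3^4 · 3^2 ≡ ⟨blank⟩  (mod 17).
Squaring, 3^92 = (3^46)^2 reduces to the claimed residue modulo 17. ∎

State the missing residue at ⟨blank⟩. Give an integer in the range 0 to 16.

2

3^32 · 3^8 · 3^4 · 3^2 ≡ 1 · 16 · 13 · 9 = 1872.
1872 mod 17 = 2, so 3^46 ≡ 2 (mod 17).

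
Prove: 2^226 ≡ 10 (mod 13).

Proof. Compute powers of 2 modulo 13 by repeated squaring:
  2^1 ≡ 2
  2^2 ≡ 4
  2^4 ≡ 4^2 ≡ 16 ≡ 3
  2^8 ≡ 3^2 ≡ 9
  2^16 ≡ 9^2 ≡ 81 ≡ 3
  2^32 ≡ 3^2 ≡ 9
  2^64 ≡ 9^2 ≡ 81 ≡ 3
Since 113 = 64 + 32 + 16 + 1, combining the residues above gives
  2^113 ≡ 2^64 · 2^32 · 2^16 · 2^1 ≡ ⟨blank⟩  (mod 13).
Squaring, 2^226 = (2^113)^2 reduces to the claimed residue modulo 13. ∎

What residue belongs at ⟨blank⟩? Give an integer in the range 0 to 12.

2^64 · 2^32 · 2^16 · 2^1 ≡ 3 · 9 · 3 · 2 = 162.
162 mod 13 = 6, so 2^113 ≡ 6 (mod 13).

6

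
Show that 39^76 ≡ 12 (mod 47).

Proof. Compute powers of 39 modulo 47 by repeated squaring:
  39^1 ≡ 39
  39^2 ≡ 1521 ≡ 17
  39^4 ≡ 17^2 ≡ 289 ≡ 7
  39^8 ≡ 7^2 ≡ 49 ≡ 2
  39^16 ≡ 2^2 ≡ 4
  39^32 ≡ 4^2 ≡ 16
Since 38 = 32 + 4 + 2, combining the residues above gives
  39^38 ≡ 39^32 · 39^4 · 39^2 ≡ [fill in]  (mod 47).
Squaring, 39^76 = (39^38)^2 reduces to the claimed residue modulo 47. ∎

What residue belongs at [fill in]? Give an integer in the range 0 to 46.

24

Multiply the listed residues: 16 · 7 · 17 = 112 → 1904.
Reducing modulo 47: 1904 = 40·47 + 24, so 39^38 ≡ 24.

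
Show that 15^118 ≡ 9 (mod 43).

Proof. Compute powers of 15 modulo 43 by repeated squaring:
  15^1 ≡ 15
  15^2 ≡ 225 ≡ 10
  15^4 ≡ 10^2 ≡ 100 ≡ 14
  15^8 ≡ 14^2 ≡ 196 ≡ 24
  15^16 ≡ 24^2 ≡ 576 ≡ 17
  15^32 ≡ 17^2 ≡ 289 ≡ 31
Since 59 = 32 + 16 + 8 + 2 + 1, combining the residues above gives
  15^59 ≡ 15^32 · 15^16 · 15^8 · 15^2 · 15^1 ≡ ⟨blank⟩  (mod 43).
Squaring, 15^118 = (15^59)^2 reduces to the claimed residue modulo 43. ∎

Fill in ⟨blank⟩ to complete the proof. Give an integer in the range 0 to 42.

Multiply the listed residues: 31 · 17 · 24 · 10 · 15 = 527 → 12648 → 126480 → 1897200.
Reducing modulo 43: 1897200 = 44120·43 + 40, so 15^59 ≡ 40.

40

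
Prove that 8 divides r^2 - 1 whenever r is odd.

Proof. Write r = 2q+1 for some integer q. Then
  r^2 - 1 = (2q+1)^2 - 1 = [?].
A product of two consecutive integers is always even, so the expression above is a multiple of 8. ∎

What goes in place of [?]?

(2q+1)^2 - 1 = 4q^2 + 4q + 1 - 1 = 4q^2 + 4q = 4q(q+1).
Since q and q+1 are consecutive, q(q+1) is even, and 4·(even) is a multiple of 8.

4q(q + 1)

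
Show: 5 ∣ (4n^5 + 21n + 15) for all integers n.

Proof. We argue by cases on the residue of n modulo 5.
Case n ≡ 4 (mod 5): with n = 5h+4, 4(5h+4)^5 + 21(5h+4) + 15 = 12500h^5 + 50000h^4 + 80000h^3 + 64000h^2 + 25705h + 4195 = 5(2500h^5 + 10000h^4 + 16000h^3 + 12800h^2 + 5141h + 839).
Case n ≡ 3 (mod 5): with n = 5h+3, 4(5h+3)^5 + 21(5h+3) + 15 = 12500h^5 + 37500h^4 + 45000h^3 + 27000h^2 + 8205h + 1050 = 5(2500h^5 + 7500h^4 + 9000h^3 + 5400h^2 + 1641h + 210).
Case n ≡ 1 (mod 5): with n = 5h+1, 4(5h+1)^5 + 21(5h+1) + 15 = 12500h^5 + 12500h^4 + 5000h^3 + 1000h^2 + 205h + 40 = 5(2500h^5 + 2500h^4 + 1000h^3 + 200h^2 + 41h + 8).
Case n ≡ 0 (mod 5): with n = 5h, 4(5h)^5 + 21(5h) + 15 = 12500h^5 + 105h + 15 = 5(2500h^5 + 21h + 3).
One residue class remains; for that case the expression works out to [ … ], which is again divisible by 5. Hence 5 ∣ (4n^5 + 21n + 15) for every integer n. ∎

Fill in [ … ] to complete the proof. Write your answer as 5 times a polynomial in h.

5(2500h^5 + 5000h^4 + 4000h^3 + 1600h^2 + 341h + 37)

The residues treated are {4, 3, 1, 0}, so the missing case is n ≡ 2 (mod 5); write n = 5h+2.
Then 4(5h+2)^5 + 21(5h+2) + 15 = 12500h^5 + 25000h^4 + 20000h^3 + 8000h^2 + 1705h + 185 = 5(2500h^5 + 5000h^4 + 4000h^3 + 1600h^2 + 341h + 37).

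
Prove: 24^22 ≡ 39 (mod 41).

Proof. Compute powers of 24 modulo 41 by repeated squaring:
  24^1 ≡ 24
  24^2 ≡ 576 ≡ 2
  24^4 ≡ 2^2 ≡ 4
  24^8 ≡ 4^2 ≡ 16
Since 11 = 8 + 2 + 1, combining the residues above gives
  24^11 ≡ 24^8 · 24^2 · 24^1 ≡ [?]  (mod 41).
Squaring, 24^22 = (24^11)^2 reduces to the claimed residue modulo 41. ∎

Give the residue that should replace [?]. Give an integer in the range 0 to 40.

Multiply the listed residues: 16 · 2 · 24 = 32 → 768.
Reducing modulo 41: 768 = 18·41 + 30, so 24^11 ≡ 30.

30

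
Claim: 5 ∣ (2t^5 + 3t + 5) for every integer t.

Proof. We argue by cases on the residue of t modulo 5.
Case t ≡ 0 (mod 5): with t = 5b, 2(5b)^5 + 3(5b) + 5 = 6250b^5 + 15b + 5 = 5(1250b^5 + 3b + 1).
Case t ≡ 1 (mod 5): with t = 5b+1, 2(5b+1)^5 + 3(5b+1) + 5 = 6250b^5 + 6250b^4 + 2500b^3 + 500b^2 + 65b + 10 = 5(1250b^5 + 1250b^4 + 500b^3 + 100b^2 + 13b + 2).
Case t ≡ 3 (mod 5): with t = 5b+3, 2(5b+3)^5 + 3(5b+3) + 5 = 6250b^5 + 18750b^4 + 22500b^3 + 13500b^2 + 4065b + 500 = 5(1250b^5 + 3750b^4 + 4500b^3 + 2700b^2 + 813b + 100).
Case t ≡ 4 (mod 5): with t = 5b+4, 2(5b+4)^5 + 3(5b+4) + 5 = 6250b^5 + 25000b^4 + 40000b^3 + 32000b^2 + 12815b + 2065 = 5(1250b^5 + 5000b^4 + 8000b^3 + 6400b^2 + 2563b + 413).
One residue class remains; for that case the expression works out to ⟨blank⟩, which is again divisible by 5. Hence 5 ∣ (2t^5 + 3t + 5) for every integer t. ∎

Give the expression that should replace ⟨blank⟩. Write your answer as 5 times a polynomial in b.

5(1250b^5 + 2500b^4 + 2000b^3 + 800b^2 + 163b + 15)

Only t ≡ 2 (mod 5) is unaccounted for. Put t = 5b+2:
2(5b+2)^5 + 3(5b+2) + 5 expands to 6250b^5 + 12500b^4 + 10000b^3 + 4000b^2 + 815b + 75,
and factoring out 5 leaves 5(1250b^5 + 2500b^4 + 2000b^3 + 800b^2 + 163b + 15).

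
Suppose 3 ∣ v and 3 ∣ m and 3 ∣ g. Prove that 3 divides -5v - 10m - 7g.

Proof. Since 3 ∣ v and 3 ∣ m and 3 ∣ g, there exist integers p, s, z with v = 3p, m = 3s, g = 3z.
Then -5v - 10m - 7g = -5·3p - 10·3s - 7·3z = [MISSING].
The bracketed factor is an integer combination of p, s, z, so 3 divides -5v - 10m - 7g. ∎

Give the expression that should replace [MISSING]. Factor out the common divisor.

3(-5p - 10s - 7z)

Pull the common 3 out of every term: -5·3p - 10·3s - 7·3z = 3(-5p - 10s - 7z).
-5p - 10s - 7z is an integer, which exhibits the divisibility.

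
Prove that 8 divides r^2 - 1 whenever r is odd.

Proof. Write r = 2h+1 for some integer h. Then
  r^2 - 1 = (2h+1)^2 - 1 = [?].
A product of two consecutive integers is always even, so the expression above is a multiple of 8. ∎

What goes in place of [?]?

(2h+1)^2 - 1 = 4h^2 + 4h + 1 - 1 = 4h^2 + 4h = 4h(h+1).
Since h and h+1 are consecutive, h(h+1) is even, and 4·(even) is a multiple of 8.

4h(h + 1)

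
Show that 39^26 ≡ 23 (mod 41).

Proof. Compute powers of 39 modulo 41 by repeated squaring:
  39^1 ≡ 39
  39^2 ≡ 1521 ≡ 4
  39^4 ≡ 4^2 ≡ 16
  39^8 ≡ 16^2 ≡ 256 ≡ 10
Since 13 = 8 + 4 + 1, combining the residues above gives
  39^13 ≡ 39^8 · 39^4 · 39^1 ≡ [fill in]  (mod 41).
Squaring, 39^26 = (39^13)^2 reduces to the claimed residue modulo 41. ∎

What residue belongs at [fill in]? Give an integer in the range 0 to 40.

39^8 · 39^4 · 39^1 ≡ 10 · 16 · 39 = 6240.
6240 mod 41 = 8, so 39^13 ≡ 8 (mod 41).

8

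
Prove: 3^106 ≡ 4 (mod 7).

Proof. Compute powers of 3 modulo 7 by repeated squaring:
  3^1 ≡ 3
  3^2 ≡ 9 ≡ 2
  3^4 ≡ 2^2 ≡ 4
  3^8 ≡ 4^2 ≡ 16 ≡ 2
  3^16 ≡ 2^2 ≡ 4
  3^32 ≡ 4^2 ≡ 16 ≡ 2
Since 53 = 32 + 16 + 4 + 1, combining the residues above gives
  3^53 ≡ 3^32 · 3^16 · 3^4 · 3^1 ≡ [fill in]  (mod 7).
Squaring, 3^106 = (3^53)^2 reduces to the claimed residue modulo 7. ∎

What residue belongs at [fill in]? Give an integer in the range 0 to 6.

5

3^32 · 3^16 · 3^4 · 3^1 ≡ 2 · 4 · 4 · 3 = 96.
96 mod 7 = 5, so 3^53 ≡ 5 (mod 7).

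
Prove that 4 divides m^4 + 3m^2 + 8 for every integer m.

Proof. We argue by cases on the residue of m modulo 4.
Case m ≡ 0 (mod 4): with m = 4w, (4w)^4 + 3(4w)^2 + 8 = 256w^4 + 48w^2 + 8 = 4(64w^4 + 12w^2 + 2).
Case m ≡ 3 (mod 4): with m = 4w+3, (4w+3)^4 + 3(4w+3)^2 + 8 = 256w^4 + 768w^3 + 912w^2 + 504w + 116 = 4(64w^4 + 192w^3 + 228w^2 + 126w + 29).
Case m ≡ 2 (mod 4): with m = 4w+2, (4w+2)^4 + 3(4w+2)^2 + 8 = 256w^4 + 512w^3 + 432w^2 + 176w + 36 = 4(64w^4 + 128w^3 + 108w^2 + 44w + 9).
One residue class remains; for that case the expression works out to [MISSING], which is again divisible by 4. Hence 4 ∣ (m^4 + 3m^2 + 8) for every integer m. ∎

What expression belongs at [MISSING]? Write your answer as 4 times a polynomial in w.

Only m ≡ 1 (mod 4) is unaccounted for. Put m = 4w+1:
(4w+1)^4 + 3(4w+1)^2 + 8 expands to 256w^4 + 256w^3 + 144w^2 + 40w + 12,
and factoring out 4 leaves 4(64w^4 + 64w^3 + 36w^2 + 10w + 3).

4(64w^4 + 64w^3 + 36w^2 + 10w + 3)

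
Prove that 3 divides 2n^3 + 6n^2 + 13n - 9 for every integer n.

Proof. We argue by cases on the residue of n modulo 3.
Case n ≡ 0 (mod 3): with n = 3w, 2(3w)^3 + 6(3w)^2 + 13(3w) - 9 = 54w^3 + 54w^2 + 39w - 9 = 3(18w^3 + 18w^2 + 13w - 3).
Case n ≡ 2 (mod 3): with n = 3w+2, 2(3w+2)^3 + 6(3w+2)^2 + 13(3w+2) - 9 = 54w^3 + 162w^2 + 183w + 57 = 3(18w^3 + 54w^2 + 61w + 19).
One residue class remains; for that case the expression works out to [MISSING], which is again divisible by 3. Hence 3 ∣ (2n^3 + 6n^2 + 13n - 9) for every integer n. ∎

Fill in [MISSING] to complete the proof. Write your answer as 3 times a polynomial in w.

3(18w^3 + 36w^2 + 31w + 4)

The residues treated are {0, 2}, so the missing case is n ≡ 1 (mod 3); write n = 3w+1.
Then 2(3w+1)^3 + 6(3w+1)^2 + 13(3w+1) - 9 = 54w^3 + 108w^2 + 93w + 12 = 3(18w^3 + 36w^2 + 31w + 4).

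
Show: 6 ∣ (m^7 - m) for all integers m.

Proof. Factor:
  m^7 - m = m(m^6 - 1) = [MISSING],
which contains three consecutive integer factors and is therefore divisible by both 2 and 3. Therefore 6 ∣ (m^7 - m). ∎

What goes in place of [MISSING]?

m^6 - 1 = (m^2 - 1)(m^4 + m^2 + 1), and m^2 - 1 = (m-1)(m+1).
So m(m^6 - 1) = (m - 1)m(m + 1)(m^4 + m^2 + 1).

(m - 1)m(m + 1)(m^4 + m^2 + 1)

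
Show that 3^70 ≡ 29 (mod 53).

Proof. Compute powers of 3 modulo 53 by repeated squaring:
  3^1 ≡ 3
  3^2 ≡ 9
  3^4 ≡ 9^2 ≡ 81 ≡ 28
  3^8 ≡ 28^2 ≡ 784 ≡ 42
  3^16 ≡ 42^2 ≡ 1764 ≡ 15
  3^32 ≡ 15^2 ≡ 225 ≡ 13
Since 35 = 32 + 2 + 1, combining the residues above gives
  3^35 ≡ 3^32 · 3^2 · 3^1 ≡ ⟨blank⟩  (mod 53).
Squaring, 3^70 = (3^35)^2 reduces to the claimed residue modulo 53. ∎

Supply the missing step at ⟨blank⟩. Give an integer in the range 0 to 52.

33

3^32 · 3^2 · 3^1 ≡ 13 · 9 · 3 = 351.
351 mod 53 = 33, so 3^35 ≡ 33 (mod 53).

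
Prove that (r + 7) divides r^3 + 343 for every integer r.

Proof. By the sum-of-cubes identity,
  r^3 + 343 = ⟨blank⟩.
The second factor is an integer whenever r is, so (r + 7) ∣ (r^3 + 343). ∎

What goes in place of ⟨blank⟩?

Polynomial division of r^3 + 343 by r + 7 leaves remainder 0 and quotient r^2 - 7r + 49.
Hence r^3 + 343 = (r + 7)(r^2 - 7r + 49).

(r + 7)(r^2 - 7r + 49)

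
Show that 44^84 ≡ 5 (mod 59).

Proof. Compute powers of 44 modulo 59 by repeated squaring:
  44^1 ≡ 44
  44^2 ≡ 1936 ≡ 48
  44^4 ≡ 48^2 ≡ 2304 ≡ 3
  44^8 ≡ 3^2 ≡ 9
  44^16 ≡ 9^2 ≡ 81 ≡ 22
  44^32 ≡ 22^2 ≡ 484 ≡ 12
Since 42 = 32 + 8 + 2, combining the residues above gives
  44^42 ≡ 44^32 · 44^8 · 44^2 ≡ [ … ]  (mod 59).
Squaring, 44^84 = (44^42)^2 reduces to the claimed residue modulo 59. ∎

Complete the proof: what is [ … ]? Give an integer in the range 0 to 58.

Multiply the listed residues: 12 · 9 · 48 = 108 → 5184.
Reducing modulo 59: 5184 = 87·59 + 51, so 44^42 ≡ 51.

51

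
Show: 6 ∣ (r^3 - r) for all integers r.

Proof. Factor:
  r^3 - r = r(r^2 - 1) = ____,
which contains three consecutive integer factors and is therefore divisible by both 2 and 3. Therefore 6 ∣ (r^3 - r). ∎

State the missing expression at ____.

r(r^2 - 1) = r(r - 1)(r + 1) = (r - 1)r(r + 1).
These three factors are consecutive integers, so their product is divisible by 6.

(r - 1)r(r + 1)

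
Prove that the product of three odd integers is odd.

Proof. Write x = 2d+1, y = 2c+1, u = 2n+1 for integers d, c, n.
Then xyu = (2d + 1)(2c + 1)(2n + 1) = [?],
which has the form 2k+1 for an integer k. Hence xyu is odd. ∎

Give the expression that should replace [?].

Expanding: (2d + 1)(2c + 1)(2n + 1) = 8cdn + 4cd + 4cn + 2c + 4dn + 2d + 2n + 1.
Every term except the constant is even, so this is 2(4cdn + 2cd + 2cn + c + 2dn + d + n) + 1,
and 4cdn + 2cd + 2cn + c + 2dn + d + n ∈ ℤ gives the required form.

2(4cdn + 2cd + 2cn + c + 2dn + d + n) + 1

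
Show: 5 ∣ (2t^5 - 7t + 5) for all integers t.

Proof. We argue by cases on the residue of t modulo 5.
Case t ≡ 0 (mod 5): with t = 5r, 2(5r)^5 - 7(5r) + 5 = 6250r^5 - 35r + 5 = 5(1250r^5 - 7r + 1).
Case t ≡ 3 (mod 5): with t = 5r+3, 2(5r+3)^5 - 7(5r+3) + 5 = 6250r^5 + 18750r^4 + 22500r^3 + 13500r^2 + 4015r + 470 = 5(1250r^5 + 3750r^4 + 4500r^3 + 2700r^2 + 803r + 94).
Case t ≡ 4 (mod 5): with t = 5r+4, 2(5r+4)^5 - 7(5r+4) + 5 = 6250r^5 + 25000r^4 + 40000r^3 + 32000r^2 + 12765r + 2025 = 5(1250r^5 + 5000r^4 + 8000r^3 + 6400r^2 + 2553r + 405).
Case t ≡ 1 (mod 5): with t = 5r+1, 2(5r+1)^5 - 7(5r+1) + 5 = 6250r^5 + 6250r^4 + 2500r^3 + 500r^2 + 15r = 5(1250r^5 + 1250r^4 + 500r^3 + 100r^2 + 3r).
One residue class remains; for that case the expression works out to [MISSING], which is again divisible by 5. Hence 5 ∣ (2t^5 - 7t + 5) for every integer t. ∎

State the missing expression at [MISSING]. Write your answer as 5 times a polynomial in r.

The residues treated are {0, 3, 4, 1}, so the missing case is t ≡ 2 (mod 5); write t = 5r+2.
Then 2(5r+2)^5 - 7(5r+2) + 5 = 6250r^5 + 12500r^4 + 10000r^3 + 4000r^2 + 765r + 55 = 5(1250r^5 + 2500r^4 + 2000r^3 + 800r^2 + 153r + 11).

5(1250r^5 + 2500r^4 + 2000r^3 + 800r^2 + 153r + 11)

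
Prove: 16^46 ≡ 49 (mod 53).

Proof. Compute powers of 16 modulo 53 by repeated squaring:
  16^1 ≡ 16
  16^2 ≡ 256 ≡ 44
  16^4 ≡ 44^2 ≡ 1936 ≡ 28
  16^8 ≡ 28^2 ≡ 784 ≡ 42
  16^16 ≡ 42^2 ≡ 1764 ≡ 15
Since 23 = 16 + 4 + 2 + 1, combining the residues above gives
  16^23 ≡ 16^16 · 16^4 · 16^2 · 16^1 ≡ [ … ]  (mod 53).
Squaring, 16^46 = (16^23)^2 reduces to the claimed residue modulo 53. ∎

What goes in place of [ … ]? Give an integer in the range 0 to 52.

16^16 · 16^4 · 16^2 · 16^1 ≡ 15 · 28 · 44 · 16 = 295680.
295680 mod 53 = 46, so 16^23 ≡ 46 (mod 53).

46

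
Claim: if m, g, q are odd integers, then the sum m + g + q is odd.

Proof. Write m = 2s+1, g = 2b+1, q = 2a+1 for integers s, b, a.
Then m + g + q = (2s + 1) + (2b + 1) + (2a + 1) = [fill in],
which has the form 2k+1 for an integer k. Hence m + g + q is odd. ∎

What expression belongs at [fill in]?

Expanding: (2s + 1) + (2b + 1) + (2a + 1) = 2a + 2b + 2s + 3.
Every term except the constant is even, so this is 2(a + b + s + 1) + 1,
and a + b + s + 1 ∈ ℤ gives the required form.

2(a + b + s + 1) + 1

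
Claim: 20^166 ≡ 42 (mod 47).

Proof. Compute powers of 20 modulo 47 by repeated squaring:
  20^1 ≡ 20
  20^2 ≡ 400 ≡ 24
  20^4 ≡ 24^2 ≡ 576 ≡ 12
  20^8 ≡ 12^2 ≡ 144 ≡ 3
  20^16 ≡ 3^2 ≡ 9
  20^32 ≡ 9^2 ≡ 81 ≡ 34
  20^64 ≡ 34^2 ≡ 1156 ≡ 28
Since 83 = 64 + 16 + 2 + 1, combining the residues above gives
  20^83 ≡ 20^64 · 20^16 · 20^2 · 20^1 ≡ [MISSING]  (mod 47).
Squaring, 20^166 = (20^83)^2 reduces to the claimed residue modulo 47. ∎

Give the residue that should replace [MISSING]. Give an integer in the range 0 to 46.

Multiply the listed residues: 28 · 9 · 24 · 20 = 252 → 6048 → 120960.
Reducing modulo 47: 120960 = 2573·47 + 29, so 20^83 ≡ 29.

29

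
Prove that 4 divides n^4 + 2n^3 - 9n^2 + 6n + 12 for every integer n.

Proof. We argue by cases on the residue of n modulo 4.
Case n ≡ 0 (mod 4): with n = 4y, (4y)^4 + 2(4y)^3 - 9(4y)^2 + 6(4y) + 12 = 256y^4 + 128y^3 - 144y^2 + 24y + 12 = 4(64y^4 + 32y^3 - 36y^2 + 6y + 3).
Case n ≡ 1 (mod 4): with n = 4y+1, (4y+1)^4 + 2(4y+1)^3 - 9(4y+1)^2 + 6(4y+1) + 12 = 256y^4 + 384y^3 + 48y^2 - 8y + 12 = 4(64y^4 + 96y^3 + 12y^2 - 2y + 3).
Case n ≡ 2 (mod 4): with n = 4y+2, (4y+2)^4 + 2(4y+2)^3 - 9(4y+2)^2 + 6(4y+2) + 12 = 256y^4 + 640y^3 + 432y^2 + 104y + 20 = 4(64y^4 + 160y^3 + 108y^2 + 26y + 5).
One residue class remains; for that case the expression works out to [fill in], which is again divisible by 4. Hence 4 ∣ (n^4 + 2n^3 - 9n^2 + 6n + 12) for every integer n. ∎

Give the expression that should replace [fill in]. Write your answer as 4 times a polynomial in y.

4(64y^4 + 224y^3 + 252y^2 + 114y + 21)

Only n ≡ 3 (mod 4) is unaccounted for. Put n = 4y+3:
(4y+3)^4 + 2(4y+3)^3 - 9(4y+3)^2 + 6(4y+3) + 12 expands to 256y^4 + 896y^3 + 1008y^2 + 456y + 84,
and factoring out 4 leaves 4(64y^4 + 224y^3 + 252y^2 + 114y + 21).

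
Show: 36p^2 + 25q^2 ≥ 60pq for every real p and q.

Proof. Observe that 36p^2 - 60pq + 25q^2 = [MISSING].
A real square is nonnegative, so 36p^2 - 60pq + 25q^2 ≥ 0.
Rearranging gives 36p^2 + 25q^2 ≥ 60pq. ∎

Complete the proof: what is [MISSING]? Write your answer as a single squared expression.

36p^2 - 60pq + 25q^2 is a perfect-square trinomial: the outer terms are (6p)^2 and (5q)^2, and the cross term is -2·6p·5q.
So 36p^2 - 60pq + 25q^2 = (6p - 5q)^2 ≥ 0.

(6p - 5q)^2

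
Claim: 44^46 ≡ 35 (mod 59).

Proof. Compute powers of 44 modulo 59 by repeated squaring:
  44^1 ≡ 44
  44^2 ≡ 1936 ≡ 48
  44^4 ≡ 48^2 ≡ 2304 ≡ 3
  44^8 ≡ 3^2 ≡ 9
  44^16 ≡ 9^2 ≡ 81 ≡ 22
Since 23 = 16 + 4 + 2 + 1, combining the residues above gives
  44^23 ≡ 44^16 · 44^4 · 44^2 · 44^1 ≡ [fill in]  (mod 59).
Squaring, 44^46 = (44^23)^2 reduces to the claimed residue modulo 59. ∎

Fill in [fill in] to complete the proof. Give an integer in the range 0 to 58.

34

Multiply the listed residues: 22 · 3 · 48 · 44 = 66 → 3168 → 139392.
Reducing modulo 59: 139392 = 2362·59 + 34, so 44^23 ≡ 34.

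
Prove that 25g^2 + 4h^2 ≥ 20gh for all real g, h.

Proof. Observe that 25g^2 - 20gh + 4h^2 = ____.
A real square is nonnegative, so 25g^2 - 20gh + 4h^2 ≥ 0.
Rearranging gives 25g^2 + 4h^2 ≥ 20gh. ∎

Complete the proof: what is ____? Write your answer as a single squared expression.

25g^2 - 20gh + 4h^2 is a perfect-square trinomial: the outer terms are (5g)^2 and (2h)^2, and the cross term is -2·5g·2h.
So 25g^2 - 20gh + 4h^2 = (5g - 2h)^2 ≥ 0.

(5g - 2h)^2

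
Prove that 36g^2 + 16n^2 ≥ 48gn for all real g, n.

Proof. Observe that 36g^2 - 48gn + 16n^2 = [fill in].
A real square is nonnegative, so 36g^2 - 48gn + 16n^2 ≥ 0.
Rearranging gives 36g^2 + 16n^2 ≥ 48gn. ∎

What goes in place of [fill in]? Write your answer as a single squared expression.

(6g - 4n)^2

36g^2 - 48gn + 16n^2 is a perfect-square trinomial: the outer terms are (6g)^2 and (4n)^2, and the cross term is -2·6g·4n.
So 36g^2 - 48gn + 16n^2 = (6g - 4n)^2 ≥ 0.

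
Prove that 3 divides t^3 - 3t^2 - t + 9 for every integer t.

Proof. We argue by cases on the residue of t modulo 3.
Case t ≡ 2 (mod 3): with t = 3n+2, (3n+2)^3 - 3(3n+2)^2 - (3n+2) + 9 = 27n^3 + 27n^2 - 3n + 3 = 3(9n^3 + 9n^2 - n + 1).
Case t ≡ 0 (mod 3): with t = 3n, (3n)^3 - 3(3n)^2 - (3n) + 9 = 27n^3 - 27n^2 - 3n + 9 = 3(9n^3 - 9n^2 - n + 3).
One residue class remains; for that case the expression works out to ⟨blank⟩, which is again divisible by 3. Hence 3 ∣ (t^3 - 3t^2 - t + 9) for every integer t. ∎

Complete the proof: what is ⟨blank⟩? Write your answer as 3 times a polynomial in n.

The residues treated are {2, 0}, so the missing case is t ≡ 1 (mod 3); write t = 3n+1.
Then (3n+1)^3 - 3(3n+1)^2 - (3n+1) + 9 = 27n^3 - 12n + 6 = 3(9n^3 - 4n + 2).

3(9n^3 - 4n + 2)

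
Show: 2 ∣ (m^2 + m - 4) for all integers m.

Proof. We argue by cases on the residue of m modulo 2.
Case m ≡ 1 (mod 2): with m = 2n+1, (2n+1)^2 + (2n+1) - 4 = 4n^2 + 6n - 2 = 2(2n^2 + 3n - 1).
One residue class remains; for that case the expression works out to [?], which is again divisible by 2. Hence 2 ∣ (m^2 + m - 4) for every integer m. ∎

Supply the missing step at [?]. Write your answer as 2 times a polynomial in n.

The residues treated are {1}, so the missing case is m ≡ 0 (mod 2); write m = 2n.
Then (2n)^2 + (2n) - 4 = 4n^2 + 2n - 4 = 2(2n^2 + n - 2).

2(2n^2 + n - 2)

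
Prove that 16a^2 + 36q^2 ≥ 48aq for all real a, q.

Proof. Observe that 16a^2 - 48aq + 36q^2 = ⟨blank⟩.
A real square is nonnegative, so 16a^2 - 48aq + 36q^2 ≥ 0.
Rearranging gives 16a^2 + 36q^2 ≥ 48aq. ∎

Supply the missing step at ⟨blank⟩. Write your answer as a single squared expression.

16a^2 - 48aq + 36q^2 is a perfect-square trinomial: the outer terms are (4a)^2 and (6q)^2, and the cross term is -2·4a·6q.
So 16a^2 - 48aq + 36q^2 = (4a - 6q)^2 ≥ 0.

(4a - 6q)^2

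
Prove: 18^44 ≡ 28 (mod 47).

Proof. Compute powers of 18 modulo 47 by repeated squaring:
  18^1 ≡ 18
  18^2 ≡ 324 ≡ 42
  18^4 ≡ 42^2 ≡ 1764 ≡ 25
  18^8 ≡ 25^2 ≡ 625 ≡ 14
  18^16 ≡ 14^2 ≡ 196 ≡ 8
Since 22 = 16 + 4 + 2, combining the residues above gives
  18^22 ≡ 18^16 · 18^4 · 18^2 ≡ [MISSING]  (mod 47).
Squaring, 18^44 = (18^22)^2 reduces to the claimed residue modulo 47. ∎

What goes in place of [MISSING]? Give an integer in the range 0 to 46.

34

18^16 · 18^4 · 18^2 ≡ 8 · 25 · 42 = 8400.
8400 mod 47 = 34, so 18^22 ≡ 34 (mod 47).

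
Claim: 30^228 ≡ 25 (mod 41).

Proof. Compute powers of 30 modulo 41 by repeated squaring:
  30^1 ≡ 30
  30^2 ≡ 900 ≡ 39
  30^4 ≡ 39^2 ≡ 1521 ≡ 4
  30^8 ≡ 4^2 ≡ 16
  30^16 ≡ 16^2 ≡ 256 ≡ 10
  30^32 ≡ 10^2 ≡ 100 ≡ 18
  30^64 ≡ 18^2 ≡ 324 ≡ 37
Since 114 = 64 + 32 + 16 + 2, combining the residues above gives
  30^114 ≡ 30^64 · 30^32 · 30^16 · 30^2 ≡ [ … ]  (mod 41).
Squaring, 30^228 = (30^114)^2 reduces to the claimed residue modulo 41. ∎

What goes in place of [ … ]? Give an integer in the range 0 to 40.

5

30^64 · 30^32 · 30^16 · 30^2 ≡ 37 · 18 · 10 · 39 = 259740.
259740 mod 41 = 5, so 30^114 ≡ 5 (mod 41).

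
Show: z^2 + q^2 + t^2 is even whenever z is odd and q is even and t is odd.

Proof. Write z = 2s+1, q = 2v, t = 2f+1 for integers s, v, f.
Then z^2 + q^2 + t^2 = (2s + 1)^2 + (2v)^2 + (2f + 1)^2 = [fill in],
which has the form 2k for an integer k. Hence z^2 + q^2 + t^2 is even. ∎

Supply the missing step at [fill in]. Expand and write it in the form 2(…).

Expanding: (2s + 1)^2 + (2v)^2 + (2f + 1)^2 = 4f^2 + 4f + 4s^2 + 4s + 4v^2 + 2.
Every term is even; pulling out the factor of 2 gives 2(2f^2 + 2f + 2s^2 + 2s + 2v^2 + 1).

2(2f^2 + 2f + 2s^2 + 2s + 2v^2 + 1)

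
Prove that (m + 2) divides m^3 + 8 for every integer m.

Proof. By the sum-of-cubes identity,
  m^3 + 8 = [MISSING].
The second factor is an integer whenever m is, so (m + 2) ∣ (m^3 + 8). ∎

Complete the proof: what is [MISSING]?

Polynomial division of m^3 + 8 by m + 2 leaves remainder 0 and quotient m^2 - 2m + 4.
Hence m^3 + 8 = (m + 2)(m^2 - 2m + 4).

(m + 2)(m^2 - 2m + 4)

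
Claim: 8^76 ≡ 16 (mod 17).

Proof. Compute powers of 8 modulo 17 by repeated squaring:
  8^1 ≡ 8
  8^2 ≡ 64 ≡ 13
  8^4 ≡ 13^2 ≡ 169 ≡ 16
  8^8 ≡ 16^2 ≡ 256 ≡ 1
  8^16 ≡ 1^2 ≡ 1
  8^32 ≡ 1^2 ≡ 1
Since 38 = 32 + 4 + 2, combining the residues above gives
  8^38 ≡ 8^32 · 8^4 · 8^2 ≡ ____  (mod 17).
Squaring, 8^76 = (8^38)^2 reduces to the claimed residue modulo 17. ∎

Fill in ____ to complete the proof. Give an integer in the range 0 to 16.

4

8^32 · 8^4 · 8^2 ≡ 1 · 16 · 13 = 208.
208 mod 17 = 4, so 8^38 ≡ 4 (mod 17).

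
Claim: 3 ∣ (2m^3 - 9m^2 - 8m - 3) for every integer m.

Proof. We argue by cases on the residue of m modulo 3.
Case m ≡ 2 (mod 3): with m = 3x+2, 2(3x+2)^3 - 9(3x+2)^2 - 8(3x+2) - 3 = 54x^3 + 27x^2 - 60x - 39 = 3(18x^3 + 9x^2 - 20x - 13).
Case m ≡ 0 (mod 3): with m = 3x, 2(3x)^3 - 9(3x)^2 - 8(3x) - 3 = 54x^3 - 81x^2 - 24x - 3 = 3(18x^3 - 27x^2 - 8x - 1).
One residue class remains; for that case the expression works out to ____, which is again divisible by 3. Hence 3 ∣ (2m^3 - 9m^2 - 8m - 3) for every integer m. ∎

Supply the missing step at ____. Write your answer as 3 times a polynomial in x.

3(18x^3 - 9x^2 - 20x - 6)

Only m ≡ 1 (mod 3) is unaccounted for. Put m = 3x+1:
2(3x+1)^3 - 9(3x+1)^2 - 8(3x+1) - 3 expands to 54x^3 - 27x^2 - 60x - 18,
and factoring out 3 leaves 3(18x^3 - 9x^2 - 20x - 6).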